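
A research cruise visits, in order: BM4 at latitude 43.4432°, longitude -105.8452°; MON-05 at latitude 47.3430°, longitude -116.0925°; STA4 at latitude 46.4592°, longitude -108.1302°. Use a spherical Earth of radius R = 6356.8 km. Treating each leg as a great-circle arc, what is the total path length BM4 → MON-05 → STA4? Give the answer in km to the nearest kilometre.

1518 km

BM4→MON-05: c = 0.142691 rad, d = 907.06 km
MON-05→STA4: c = 0.096152 rad, d = 611.22 km
Total = 907.06 + 611.22 = 1518.27 km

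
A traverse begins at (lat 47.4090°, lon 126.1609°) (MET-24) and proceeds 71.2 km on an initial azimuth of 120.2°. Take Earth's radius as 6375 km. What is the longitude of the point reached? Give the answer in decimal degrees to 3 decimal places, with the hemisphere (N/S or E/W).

126.973°E

δ = d/R = 71.2/6375 = 0.011169 rad
φ₂ = arcsin(sin φ₁ cos δ + cos φ₁ sin δ cos θ)
   = arcsin(0.73620·0.99994 + 0.67676·0.01117·-0.50302) = 47.08423°
λ₂ = λ₁ + atan2(sin θ sin δ cos φ₁, cos δ − sin φ₁ sin φ₂) = 126.97314°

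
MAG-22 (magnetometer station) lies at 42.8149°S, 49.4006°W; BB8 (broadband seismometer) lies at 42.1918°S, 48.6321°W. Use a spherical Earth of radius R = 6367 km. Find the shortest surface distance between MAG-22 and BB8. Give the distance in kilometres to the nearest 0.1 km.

93.6 km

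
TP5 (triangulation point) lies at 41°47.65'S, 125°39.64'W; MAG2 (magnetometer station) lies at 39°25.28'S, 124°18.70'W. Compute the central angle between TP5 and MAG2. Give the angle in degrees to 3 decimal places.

2.584°

TP5: φ = -41.79417°, λ = -125.66067°
MAG2: φ = -39.42133°, λ = -124.31167°
Δφ = 2.3728°,  Δλ = 1.3490°
a = sin²(Δφ/2) + cos φ₁ cos φ₂ sin²(Δλ/2) = 0.000509
c = 2·arcsin(√a) = 0.045105 rad = 2.5843°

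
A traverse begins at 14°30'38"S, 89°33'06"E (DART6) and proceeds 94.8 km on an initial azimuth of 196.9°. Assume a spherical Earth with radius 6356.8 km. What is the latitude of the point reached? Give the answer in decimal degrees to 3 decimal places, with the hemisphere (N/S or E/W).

15.328°S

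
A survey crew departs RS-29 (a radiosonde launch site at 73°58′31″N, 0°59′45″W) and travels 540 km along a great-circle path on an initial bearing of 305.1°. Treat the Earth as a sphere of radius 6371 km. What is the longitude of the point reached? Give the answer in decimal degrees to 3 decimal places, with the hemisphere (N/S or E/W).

RS-29: φ = +73.97528°, λ = -0.99583°
δ = d/R = 540/6371 = 0.084759 rad
φ₂ = arcsin(sin φ₁ cos δ + cos φ₁ sin δ cos θ)
   = arcsin(0.96114·0.99641 + 0.27605·0.08466·0.57501) = 76.19899°
λ₂ = λ₁ + atan2(sin θ sin δ cos φ₁, cos δ − sin φ₁ sin φ₂) = -17.87461°

17.875°W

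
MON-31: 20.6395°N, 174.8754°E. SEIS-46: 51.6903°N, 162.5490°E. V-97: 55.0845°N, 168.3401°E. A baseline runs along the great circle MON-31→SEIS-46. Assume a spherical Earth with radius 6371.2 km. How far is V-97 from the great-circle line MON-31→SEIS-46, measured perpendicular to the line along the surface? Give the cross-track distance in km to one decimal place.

δ₁₃ = central angle MON-31→V-97 = 0.607305 rad  (haversine)
θ₁₃ = bearing MON-31→V-97 = 353.445°,  θ₁₂ = bearing MON-31→SEIS-46 = 345.743°
dₓₜ = R·arcsin(sin δ₁₃ · sin(θ₁₃ − θ₁₂)) = 6371.2·arcsin(0.57066·sin(7.702°)) = 487.720 km
|dₓₜ| = 487.720 km

487.7 km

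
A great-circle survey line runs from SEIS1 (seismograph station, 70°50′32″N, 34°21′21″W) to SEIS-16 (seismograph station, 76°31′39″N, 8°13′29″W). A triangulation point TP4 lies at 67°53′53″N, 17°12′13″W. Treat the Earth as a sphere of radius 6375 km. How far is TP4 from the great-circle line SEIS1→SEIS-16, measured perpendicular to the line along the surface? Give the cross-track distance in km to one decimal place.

688.1 km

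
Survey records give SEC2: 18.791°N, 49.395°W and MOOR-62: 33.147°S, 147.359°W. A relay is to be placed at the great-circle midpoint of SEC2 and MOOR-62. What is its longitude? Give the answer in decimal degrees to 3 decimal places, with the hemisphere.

Bx = cos φ₂ cos Δλ = -0.116005,  By = cos φ₂ sin Δλ = -0.829195
φₘ = atan2(sin φ₁ + sin φ₂, √((cos φ₁ + Bx)² + By²)) = -10.83640°
λₘ = λ₁ + atan2(By, cos φ₁ + Bx) = -94.34322°

94.343°W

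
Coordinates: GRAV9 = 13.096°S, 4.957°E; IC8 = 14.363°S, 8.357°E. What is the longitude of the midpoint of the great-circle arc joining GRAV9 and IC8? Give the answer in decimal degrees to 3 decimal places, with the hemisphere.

Bx = cos φ₂ cos Δλ = 0.967038,  By = cos φ₂ sin Δλ = 0.057453
φₘ = atan2(sin φ₁ + sin φ₂, √((cos φ₁ + Bx)² + By²)) = -13.73532°
λₘ = λ₁ + atan2(By, cos φ₁ + Bx) = 6.65241°

6.652°E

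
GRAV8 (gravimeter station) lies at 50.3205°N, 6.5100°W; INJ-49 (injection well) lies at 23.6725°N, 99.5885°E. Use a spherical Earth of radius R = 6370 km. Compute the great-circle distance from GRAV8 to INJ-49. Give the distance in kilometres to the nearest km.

9067 km

Δφ = -26.6480°,  Δλ = 106.0985°
a = sin²(Δφ/2) + cos φ₁ cos φ₂ sin²(Δλ/2) = 0.426569
c = 2·arcsin(√a) = 1.423401 rad = 81.5549°
d = R·c = 6370 × 1.423401 = 9067.1 km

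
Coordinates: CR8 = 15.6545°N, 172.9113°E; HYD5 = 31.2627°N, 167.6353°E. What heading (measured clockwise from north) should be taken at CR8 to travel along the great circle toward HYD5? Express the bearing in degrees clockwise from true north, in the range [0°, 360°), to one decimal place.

Δλ = -5.2760°
y = sin Δλ · cos φ₂ = -0.078602
x = cos φ₁ sin φ₂ − sin φ₁ cos φ₂ cos Δλ = 0.270035
θ = atan2(y, x) = -16.2292° → 343.7708° (mod 360°)

343.8°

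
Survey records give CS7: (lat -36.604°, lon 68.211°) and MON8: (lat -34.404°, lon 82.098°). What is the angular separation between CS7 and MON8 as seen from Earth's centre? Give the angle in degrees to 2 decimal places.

11.51°

Δφ = 2.2000°,  Δλ = 13.8870°
a = sin²(Δφ/2) + cos φ₁ cos φ₂ sin²(Δλ/2) = 0.010048
c = 2·arcsin(√a) = 0.200821 rad = 11.5062°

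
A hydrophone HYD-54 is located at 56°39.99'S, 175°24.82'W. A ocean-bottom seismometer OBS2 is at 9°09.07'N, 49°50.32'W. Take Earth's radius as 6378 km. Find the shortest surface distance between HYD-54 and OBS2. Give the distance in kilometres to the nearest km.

HYD-54: φ = -56.66650°, λ = -175.41367°
OBS2: φ = +9.15117°, λ = -49.83867°
Δφ = 65.8177°,  Δλ = 125.5750°
a = sin²(Δφ/2) + cos φ₁ cos φ₂ sin²(Δλ/2) = 0.724247
c = 2·arcsin(√a) = 2.035877 rad = 116.6472°
d = R·c = 6378 × 2.035877 = 12984.8 km

12985 km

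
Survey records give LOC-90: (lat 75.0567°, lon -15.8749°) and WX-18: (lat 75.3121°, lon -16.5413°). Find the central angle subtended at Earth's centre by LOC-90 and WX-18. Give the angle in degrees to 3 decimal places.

0.307°

Δφ = 0.2554°,  Δλ = -0.6664°
a = sin²(Δφ/2) + cos φ₁ cos φ₂ sin²(Δλ/2) = 0.000007
c = 2·arcsin(√a) = 0.005359 rad = 0.3070°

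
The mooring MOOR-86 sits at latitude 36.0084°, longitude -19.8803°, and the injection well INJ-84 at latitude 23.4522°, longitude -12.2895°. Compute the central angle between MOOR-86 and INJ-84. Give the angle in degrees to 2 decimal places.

14.17°

Δφ = -12.5562°,  Δλ = 7.5908°
a = sin²(Δφ/2) + cos φ₁ cos φ₂ sin²(Δλ/2) = 0.015210
c = 2·arcsin(√a) = 0.247287 rad = 14.1685°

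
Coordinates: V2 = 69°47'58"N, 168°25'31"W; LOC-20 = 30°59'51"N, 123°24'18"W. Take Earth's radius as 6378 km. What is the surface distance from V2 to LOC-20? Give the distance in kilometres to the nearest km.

5139 km

V2: φ = +69.79944°, λ = -168.42528°
LOC-20: φ = +30.99750°, λ = -123.40500°
Δφ = -38.8019°,  Δλ = 45.0203°
a = sin²(Δφ/2) + cos φ₁ cos φ₂ sin²(Δλ/2) = 0.153726
c = 2·arcsin(√a) = 0.805781 rad = 46.1679°
d = R·c = 6378 × 0.805781 = 5139.3 km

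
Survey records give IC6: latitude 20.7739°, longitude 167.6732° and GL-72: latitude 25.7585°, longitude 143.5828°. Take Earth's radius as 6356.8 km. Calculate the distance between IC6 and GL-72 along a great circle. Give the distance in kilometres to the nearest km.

2513 km

Δφ = 4.9846°,  Δλ = -24.0904°
a = sin²(Δφ/2) + cos φ₁ cos φ₂ sin²(Δλ/2) = 0.038563
c = 2·arcsin(√a) = 0.395316 rad = 22.6499°
d = R·c = 6356.8 × 0.395316 = 2512.9 km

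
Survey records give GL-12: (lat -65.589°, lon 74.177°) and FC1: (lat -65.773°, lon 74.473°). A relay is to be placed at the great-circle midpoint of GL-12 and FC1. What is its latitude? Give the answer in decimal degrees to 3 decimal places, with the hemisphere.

65.681°S

Bx = cos φ₂ cos Δλ = 0.410347,  By = cos φ₂ sin Δλ = 0.002120
φₘ = atan2(sin φ₁ + sin φ₂, √((cos φ₁ + Bx)² + By²)) = -65.68107°
λₘ = λ₁ + atan2(By, cos φ₁ + Bx) = 74.32447°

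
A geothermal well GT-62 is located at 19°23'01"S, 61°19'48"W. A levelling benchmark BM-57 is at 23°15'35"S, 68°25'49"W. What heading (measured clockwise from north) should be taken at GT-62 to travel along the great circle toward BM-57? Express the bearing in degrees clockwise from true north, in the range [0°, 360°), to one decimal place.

238.4°

GT-62: φ = -19.38361°, λ = -61.33000°
BM-57: φ = -23.25972°, λ = -68.43028°
Δλ = -7.1003°
y = sin Δλ · cos φ₂ = -0.113560
x = cos φ₁ sin φ₂ − sin φ₁ cos φ₂ cos Δλ = -0.069938
θ = atan2(y, x) = -121.6274° → 238.3726° (mod 360°)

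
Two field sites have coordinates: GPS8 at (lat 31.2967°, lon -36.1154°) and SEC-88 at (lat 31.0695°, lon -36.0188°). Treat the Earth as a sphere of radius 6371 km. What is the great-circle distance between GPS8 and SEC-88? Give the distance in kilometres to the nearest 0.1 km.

Δφ = -0.2272°,  Δλ = 0.0966°
a = sin²(Δφ/2) + cos φ₁ cos φ₂ sin²(Δλ/2) = 0.000004
c = 2·arcsin(√a) = 0.004220 rad = 0.2418°
d = R·c = 6371 × 0.004220 = 26.9 km

26.9 km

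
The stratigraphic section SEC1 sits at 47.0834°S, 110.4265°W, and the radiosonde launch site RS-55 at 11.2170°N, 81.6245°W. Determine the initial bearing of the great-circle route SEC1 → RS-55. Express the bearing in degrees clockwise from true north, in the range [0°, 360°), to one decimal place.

Δλ = 28.8020°
y = sin Δλ · cos φ₂ = 0.472581
x = cos φ₁ sin φ₂ − sin φ₁ cos φ₂ cos Δλ = 0.761947
θ = atan2(y, x) = 31.8084° → 31.8084° (mod 360°)

31.8°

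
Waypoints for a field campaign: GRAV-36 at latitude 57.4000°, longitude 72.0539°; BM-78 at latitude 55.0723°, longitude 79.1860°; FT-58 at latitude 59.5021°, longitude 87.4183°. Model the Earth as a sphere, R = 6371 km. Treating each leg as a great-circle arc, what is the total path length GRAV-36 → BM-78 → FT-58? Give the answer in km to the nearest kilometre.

GRAV-36→BM-78: c = 0.080170 rad, d = 510.76 km
BM-78→FT-58: c = 0.109429 rad, d = 697.17 km
Total = 510.76 + 697.17 = 1207.94 km

1208 km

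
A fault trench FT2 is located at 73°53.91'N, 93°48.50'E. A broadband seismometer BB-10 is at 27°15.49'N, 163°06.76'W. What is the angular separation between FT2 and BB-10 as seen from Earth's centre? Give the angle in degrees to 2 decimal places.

FT2: φ = +73.89850°, λ = +93.80833°
BB-10: φ = +27.25817°, λ = -163.11267°
Δφ = -46.6403°,  Δλ = 103.0790°
a = sin²(Δφ/2) + cos φ₁ cos φ₂ sin²(Δλ/2) = 0.307878
c = 2·arcsin(√a) = 1.176408 rad = 67.4032°

67.40°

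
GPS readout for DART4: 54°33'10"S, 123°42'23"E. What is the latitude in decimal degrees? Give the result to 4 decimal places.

54.5528°S

54° + 33′/60 + 10″/3600 = 54 + 0.55000 + 0.00278 = 54.5528°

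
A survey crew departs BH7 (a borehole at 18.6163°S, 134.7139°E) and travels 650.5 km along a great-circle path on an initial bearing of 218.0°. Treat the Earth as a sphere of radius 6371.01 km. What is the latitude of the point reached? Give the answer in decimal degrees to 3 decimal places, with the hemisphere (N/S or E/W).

δ = d/R = 650.5/6371.01 = 0.102103 rad
φ₂ = arcsin(sin φ₁ cos δ + cos φ₁ sin δ cos θ)
   = arcsin(-0.31923·0.99479 + 0.94768·0.10193·-0.78801) = -23.18383°
λ₂ = λ₁ + atan2(sin θ sin δ cos φ₁, cos δ − sin φ₁ sin φ₂) = 130.79959°

23.184°S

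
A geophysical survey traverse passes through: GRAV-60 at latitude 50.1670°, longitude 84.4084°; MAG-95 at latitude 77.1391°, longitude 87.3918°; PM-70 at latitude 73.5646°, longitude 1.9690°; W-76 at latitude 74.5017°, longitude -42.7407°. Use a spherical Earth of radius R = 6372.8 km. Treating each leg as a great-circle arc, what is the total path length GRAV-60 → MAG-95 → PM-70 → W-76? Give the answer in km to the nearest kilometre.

GRAV-60→MAG-95: c = 0.471178 rad, d = 3002.72 km
MAG-95→PM-70: c = 0.347863 rad, d = 2216.86 km
PM-70→W-76: c = 0.210182 rad, d = 1339.45 km
Total = 3002.72 + 2216.86 + 1339.45 = 6559.03 km

6559 km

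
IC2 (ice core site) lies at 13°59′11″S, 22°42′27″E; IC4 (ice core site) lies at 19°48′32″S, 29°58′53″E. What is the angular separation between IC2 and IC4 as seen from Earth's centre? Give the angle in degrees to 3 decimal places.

IC2: φ = -13.98639°, λ = +22.70750°
IC4: φ = -19.80889°, λ = +29.98139°
Δφ = -5.8225°,  Δλ = 7.2739°
a = sin²(Δφ/2) + cos φ₁ cos φ₂ sin²(Δλ/2) = 0.006253
c = 2·arcsin(√a) = 0.158318 rad = 9.0710°

9.071°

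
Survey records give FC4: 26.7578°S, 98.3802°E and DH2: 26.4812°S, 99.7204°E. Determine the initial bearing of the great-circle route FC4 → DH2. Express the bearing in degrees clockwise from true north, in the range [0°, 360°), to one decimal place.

77.3°

Δλ = 1.3402°
y = sin Δλ · cos φ₂ = 0.020935
x = cos φ₁ sin φ₂ − sin φ₁ cos φ₂ cos Δλ = 0.004717
θ = atan2(y, x) = 77.3014° → 77.3014° (mod 360°)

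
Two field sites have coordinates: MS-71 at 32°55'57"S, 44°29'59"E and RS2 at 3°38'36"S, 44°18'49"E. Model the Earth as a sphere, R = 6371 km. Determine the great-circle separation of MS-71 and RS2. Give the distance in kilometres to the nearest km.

MS-71: φ = -32.93250°, λ = +44.49972°
RS2: φ = -3.64333°, λ = +44.31361°
Δφ = 29.2892°,  Δλ = -0.1861°
a = sin²(Δφ/2) + cos φ₁ cos φ₂ sin²(Δλ/2) = 0.063921
c = 2·arcsin(√a) = 0.511201 rad = 29.2897°
d = R·c = 6371 × 0.511201 = 3256.9 km

3257 km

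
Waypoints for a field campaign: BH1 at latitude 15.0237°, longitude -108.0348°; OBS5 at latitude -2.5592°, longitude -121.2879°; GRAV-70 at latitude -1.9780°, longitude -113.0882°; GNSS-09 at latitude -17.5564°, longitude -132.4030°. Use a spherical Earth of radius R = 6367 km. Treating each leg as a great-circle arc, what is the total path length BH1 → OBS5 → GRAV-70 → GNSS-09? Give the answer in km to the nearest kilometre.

BH1→OBS5: c = 0.382904 rad, d = 2437.95 km
OBS5→GRAV-70: c = 0.143358 rad, d = 912.76 km
GRAV-70→GNSS-09: c = 0.428396 rad, d = 2727.60 km
Total = 2437.95 + 912.76 + 2727.60 = 6078.31 km

6078 km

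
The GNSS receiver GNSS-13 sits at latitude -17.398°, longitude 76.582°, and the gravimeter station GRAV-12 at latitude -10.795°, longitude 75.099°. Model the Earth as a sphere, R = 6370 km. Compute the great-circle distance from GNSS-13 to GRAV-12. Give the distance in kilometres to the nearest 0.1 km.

751.3 km

Δφ = 6.6030°,  Δλ = -1.4830°
a = sin²(Δφ/2) + cos φ₁ cos φ₂ sin²(Δλ/2) = 0.003474
c = 2·arcsin(√a) = 0.117943 rad = 6.7576°
d = R·c = 6370 × 0.117943 = 751.3 km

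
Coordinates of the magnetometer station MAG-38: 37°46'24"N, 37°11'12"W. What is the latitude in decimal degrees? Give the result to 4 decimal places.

37.7733°N

37° + 46′/60 + 24″/3600 = 37 + 0.76667 + 0.00667 = 37.7733°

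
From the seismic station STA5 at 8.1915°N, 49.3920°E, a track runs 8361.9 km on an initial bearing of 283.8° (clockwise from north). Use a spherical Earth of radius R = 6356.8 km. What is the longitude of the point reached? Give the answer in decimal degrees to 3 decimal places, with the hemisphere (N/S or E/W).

27.596°W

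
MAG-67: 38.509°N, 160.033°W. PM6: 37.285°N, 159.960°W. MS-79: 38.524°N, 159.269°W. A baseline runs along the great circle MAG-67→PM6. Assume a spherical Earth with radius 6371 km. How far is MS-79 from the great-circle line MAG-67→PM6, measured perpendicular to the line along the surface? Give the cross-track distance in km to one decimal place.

66.5 km

δ₁₃ = central angle MAG-67→MS-79 = 0.010436 rad  (haversine)
θ₁₃ = bearing MAG-67→MS-79 = 88.325°,  θ₁₂ = bearing MAG-67→PM6 = 177.283°
dₓₜ = R·arcsin(sin δ₁₃ · sin(θ₁₃ − θ₁₂)) = 6371·arcsin(0.01044·sin(-88.958°)) = -66.479 km
|dₓₜ| = 66.479 km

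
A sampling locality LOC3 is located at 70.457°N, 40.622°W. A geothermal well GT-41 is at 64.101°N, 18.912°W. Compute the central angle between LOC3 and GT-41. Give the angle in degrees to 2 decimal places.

Δφ = -6.3560°,  Δλ = 21.7100°
a = sin²(Δφ/2) + cos φ₁ cos φ₂ sin²(Δλ/2) = 0.008255
c = 2·arcsin(√a) = 0.181969 rad = 10.4261°

10.43°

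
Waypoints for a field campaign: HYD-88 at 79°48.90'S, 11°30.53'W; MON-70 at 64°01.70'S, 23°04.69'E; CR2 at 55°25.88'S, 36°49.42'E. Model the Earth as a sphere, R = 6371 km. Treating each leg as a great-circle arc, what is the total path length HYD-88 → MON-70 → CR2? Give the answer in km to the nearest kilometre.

3274 km

HYD-88: φ = -79.81500°, λ = -11.50883°
MON-70: φ = -64.02833°, λ = +23.07817°
CR2: φ = -55.43133°, λ = +36.82367°
HYD-88→MON-70: c = 0.322028 rad, d = 2051.64 km
MON-70→CR2: c = 0.191877 rad, d = 1222.45 km
Total = 2051.64 + 1222.45 = 3274.09 km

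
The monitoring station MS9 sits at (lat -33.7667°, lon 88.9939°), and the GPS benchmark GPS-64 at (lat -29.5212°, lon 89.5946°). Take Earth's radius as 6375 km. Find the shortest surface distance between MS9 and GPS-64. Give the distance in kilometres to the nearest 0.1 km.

Δφ = 4.2455°,  Δλ = 0.6007°
a = sin²(Δφ/2) + cos φ₁ cos φ₂ sin²(Δλ/2) = 0.001392
c = 2·arcsin(√a) = 0.074633 rad = 4.2762°
d = R·c = 6375 × 0.074633 = 475.8 km

475.8 km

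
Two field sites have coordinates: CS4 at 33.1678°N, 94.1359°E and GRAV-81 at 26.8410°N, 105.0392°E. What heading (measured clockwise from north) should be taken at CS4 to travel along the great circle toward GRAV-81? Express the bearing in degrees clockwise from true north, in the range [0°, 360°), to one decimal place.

121.0°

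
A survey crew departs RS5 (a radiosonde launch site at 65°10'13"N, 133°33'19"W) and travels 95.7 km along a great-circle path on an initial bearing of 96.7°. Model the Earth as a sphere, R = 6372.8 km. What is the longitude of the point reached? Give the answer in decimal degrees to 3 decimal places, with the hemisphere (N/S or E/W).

131.529°W

RS5: φ = +65.17028°, λ = -133.55528°
δ = d/R = 95.7/6372.8 = 0.015017 rad
φ₂ = arcsin(sin φ₁ cos δ + cos φ₁ sin δ cos θ)
   = arcsin(0.90756·0.99989 + 0.41992·0.01502·-0.11667) = 65.05618°
λ₂ = λ₁ + atan2(sin θ sin δ cos φ₁, cos δ − sin φ₁ sin φ₂) = -131.52868°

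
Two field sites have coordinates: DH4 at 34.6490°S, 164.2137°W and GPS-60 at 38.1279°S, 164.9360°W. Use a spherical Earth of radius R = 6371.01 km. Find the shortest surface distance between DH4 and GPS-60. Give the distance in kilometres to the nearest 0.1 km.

Δφ = -3.4789°,  Δλ = -0.7223°
a = sin²(Δφ/2) + cos φ₁ cos φ₂ sin²(Δλ/2) = 0.000947
c = 2·arcsin(√a) = 0.061560 rad = 3.5271°
d = R·c = 6371.01 × 0.061560 = 392.2 km

392.2 km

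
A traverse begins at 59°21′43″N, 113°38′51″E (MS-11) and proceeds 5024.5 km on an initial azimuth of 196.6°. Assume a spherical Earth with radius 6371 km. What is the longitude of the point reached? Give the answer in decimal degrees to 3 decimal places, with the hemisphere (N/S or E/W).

101.532°E

MS-11: φ = +59.36194°, λ = +113.64750°
δ = d/R = 5024.5/6371 = 0.788652 rad
φ₂ = arcsin(sin φ₁ cos δ + cos φ₁ sin δ cos θ)
   = arcsin(0.86040·0.70480 + 0.50961·0.70940·-0.95832) = 15.06773°
λ₂ = λ₁ + atan2(sin θ sin δ cos φ₁, cos δ − sin φ₁ sin φ₂) = 101.53192°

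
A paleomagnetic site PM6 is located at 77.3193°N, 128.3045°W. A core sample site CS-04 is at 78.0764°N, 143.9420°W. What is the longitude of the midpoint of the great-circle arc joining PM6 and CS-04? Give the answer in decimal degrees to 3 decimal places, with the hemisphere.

135.885°W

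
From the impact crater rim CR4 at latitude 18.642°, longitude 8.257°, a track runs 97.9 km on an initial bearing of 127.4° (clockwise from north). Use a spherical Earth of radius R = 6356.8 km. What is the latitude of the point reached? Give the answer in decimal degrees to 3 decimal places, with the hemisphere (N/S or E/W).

18.105°N

δ = d/R = 97.9/6356.8 = 0.015401 rad
φ₂ = arcsin(sin φ₁ cos δ + cos φ₁ sin δ cos θ)
   = arcsin(0.31965·0.99988 + 0.94753·0.01540·-0.60738) = 18.10462°
λ₂ = λ₁ + atan2(sin θ sin δ cos φ₁, cos δ − sin φ₁ sin φ₂) = 8.99450°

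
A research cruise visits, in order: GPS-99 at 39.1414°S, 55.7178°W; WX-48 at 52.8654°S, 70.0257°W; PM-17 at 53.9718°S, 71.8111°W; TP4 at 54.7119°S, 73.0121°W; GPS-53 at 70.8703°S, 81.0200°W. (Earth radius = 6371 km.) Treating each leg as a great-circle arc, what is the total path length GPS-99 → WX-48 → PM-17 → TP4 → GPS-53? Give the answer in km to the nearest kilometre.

GPS-99→WX-48: c = 0.294572 rad, d = 1876.72 km
WX-48→PM-17: c = 0.026790 rad, d = 170.68 km
PM-17→TP4: c = 0.017781 rad, d = 113.28 km
TP4→GPS-53: c = 0.288576 rad, d = 1838.52 km
Total = 1876.72 + 170.68 + 113.28 + 1838.52 = 3999.19 km

3999 km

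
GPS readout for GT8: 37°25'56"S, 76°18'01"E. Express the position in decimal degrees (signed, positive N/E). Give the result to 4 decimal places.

lat: 37.4322° S → -37.4322°
lon: 76.3003° E → +76.3003°

-37.4322°, +76.3003°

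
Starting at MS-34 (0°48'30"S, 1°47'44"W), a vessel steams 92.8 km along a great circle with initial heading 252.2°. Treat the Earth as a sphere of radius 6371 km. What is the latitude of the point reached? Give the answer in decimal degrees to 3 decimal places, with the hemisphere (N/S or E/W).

MS-34: φ = -0.80833°, λ = -1.79556°
δ = d/R = 92.8/6371 = 0.014566 rad
φ₂ = arcsin(sin φ₁ cos δ + cos φ₁ sin δ cos θ)
   = arcsin(-0.01411·0.99989 + 0.99990·0.01457·-0.30570) = -1.06337°
λ₂ = λ₁ + atan2(sin θ sin δ cos φ₁, cos δ − sin φ₁ sin φ₂) = -2.59031°

1.063°S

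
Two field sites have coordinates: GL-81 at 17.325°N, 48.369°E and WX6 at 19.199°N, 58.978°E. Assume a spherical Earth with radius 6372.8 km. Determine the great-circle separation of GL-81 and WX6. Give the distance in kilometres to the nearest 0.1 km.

1139.6 km

Δφ = 1.8740°,  Δλ = 10.6090°
a = sin²(Δφ/2) + cos φ₁ cos φ₂ sin²(Δλ/2) = 0.007973
c = 2·arcsin(√a) = 0.178818 rad = 10.2455°
d = R·c = 6372.8 × 0.178818 = 1139.6 km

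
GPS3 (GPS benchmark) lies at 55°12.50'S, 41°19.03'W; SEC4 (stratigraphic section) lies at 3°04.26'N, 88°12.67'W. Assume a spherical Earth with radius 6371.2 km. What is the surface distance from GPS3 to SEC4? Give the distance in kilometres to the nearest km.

7761 km

GPS3: φ = -55.20833°, λ = -41.31717°
SEC4: φ = +3.07100°, λ = -88.21117°
Δφ = 58.2793°,  Δλ = -46.8940°
a = sin²(Δφ/2) + cos φ₁ cos φ₂ sin²(Δλ/2) = 0.327320
c = 2·arcsin(√a) = 1.218175 rad = 69.7963°
d = R·c = 6371.2 × 1.218175 = 7761.2 km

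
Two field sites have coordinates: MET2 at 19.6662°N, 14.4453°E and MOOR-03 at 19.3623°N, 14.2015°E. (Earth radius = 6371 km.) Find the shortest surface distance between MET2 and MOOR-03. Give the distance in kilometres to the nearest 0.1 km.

42.4 km

Δφ = -0.3039°,  Δλ = -0.2438°
a = sin²(Δφ/2) + cos φ₁ cos φ₂ sin²(Δλ/2) = 0.000011
c = 2·arcsin(√a) = 0.006650 rad = 0.3810°
d = R·c = 6371 × 0.006650 = 42.4 km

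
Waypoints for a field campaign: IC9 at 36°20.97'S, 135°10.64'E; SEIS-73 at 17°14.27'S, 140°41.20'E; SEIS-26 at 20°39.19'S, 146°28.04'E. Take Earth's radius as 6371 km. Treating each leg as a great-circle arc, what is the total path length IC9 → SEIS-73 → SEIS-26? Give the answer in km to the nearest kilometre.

2910 km

IC9: φ = -36.34950°, λ = +135.17733°
SEIS-73: φ = -17.23783°, λ = +140.68667°
SEIS-26: φ = -20.65317°, λ = +146.46733°
IC9→SEIS-73: c = 0.344250 rad, d = 2193.22 km
SEIS-73→SEIS-26: c = 0.112494 rad, d = 716.70 km
Total = 2193.22 + 716.70 = 2909.92 km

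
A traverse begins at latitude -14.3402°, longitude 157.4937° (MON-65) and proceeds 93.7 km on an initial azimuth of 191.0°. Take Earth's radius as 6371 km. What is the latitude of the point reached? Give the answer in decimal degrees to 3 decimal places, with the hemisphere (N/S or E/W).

15.167°S

δ = d/R = 93.7/6371 = 0.014707 rad
φ₂ = arcsin(sin φ₁ cos δ + cos φ₁ sin δ cos θ)
   = arcsin(-0.24768·0.99989 + 0.96884·0.01471·-0.98163) = -15.16732°
λ₂ = λ₁ + atan2(sin θ sin δ cos φ₁, cos δ − sin φ₁ sin φ₂) = 157.32711°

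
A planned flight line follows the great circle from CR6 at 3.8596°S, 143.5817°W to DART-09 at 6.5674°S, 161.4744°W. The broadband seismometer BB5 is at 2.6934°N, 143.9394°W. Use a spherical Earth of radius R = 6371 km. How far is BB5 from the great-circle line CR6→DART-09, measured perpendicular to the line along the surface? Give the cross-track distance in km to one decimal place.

δ₁₃ = central angle CR6→BB5 = 0.114541 rad  (haversine)
θ₁₃ = bearing CR6→BB5 = 356.872°,  θ₁₂ = bearing CR6→DART-09 = 260.610°
dₓₜ = R·arcsin(sin δ₁₃ · sin(θ₁₃ − θ₁₂)) = 6371·arcsin(0.11429·sin(96.263°)) = 725.370 km
|dₓₜ| = 725.370 km

725.4 km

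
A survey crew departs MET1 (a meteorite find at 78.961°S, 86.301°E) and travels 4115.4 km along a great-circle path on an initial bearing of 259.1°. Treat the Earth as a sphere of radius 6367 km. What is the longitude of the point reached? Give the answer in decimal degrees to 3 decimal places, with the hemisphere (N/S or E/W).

0.273°E

δ = d/R = 4115.4/6367 = 0.646364 rad
φ₂ = arcsin(sin φ₁ cos δ + cos φ₁ sin δ cos θ)
   = arcsin(-0.98150·0.79828 + 0.19148·0.60229·-0.18910) = -53.64076°
λ₂ = λ₁ + atan2(sin θ sin δ cos φ₁, cos δ − sin φ₁ sin φ₂) = 0.27336°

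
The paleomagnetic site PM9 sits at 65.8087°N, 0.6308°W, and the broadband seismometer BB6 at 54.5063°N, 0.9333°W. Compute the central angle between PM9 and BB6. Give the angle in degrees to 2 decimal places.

11.30°

Δφ = -11.3024°,  Δλ = -0.3025°
a = sin²(Δφ/2) + cos φ₁ cos φ₂ sin²(Δλ/2) = 0.009698
c = 2·arcsin(√a) = 0.197281 rad = 11.3034°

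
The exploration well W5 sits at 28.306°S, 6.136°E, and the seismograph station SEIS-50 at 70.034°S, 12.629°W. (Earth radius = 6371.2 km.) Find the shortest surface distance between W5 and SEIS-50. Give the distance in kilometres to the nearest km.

4791 km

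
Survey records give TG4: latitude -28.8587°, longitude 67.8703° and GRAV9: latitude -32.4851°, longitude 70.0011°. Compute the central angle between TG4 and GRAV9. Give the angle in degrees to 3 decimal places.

4.063°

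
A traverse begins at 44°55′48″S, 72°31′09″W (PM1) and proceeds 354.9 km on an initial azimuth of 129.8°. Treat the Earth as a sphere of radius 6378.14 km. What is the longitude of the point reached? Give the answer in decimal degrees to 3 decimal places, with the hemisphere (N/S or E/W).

68.933°W

PM1: φ = -44.93000°, λ = -72.51917°
δ = d/R = 354.9/6378.14 = 0.055643 rad
φ₂ = arcsin(sin φ₁ cos δ + cos φ₁ sin δ cos θ)
   = arcsin(-0.70624·0.99845 + 0.70797·0.05561·-0.64011) = -46.91596°
λ₂ = λ₁ + atan2(sin θ sin δ cos φ₁, cos δ − sin φ₁ sin φ₂) = -68.93284°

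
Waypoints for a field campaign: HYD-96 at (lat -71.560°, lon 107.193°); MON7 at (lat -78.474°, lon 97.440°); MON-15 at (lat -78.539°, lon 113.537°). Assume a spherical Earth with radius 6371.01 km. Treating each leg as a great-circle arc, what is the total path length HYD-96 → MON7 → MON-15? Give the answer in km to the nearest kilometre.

HYD-96→MON7: c = 0.128037 rad, d = 815.72 km
MON7→MON-15: c = 0.055815 rad, d = 355.60 km
Total = 815.72 + 355.60 = 1171.32 km

1171 km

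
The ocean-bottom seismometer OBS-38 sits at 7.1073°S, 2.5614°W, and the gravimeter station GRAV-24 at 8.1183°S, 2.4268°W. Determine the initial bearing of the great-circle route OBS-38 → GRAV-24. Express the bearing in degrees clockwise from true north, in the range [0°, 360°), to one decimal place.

Δλ = 0.1346°
y = sin Δλ · cos φ₂ = 0.002326
x = cos φ₁ sin φ₂ − sin φ₁ cos φ₂ cos Δλ = -0.017645
θ = atan2(y, x) = 172.4914° → 172.4914° (mod 360°)

172.5°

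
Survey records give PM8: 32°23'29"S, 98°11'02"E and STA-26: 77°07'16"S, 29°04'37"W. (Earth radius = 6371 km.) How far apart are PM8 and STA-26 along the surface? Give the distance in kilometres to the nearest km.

7328 km

PM8: φ = -32.39139°, λ = +98.18389°
STA-26: φ = -77.12111°, λ = -29.07694°
Δφ = -44.7297°,  Δλ = -127.2608°
a = sin²(Δφ/2) + cos φ₁ cos φ₂ sin²(Δλ/2) = 0.295864
c = 2·arcsin(√a) = 1.150236 rad = 65.9037°
d = R·c = 6371 × 1.150236 = 7328.2 km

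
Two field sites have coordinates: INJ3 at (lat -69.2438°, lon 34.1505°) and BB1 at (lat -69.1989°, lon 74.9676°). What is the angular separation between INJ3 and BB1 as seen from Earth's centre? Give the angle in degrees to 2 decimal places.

14.21°

Δφ = 0.0449°,  Δλ = 40.8171°
a = sin²(Δφ/2) + cos φ₁ cos φ₂ sin²(Δλ/2) = 0.015304
c = 2·arcsin(√a) = 0.248054 rad = 14.2124°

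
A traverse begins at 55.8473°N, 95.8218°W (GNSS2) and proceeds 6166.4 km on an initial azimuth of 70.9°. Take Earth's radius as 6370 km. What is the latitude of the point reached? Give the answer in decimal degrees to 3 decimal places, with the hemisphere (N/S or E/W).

38.351°N

δ = d/R = 6166.4/6370 = 0.968038 rad
φ₂ = arcsin(sin φ₁ cos δ + cos φ₁ sin δ cos θ)
   = arcsin(0.82754·0.56692 + 0.56140·0.82377·0.32722) = 38.35095°
λ₂ = λ₁ + atan2(sin θ sin δ cos φ₁, cos δ − sin φ₁ sin φ₂) = -12.79433°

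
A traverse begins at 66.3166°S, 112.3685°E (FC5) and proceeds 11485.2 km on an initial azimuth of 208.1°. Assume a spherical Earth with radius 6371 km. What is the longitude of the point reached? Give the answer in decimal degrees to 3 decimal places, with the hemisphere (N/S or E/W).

40.077°W

δ = d/R = 11485.2/6371 = 1.802731 rad
φ₂ = arcsin(sin φ₁ cos δ + cos φ₁ sin δ cos θ)
   = arcsin(-0.91578·-0.22986 + 0.40168·0.97322·-0.88213) = -7.72076°
λ₂ = λ₁ + atan2(sin θ sin δ cos φ₁, cos δ − sin φ₁ sin φ₂) = -40.07692°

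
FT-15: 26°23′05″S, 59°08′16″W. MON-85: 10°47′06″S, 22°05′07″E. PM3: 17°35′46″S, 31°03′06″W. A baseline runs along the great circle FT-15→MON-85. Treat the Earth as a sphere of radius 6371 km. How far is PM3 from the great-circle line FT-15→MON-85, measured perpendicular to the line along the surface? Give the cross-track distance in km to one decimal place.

951.5 km

FT-15: φ = -26.38472°, λ = -59.13778°
MON-85: φ = -10.78500°, λ = +22.08528°
PM3: φ = -17.59611°, λ = -31.05167°
δ₁₃ = central angle FT-15→PM3 = 0.478465 rad  (haversine)
θ₁₃ = bearing FT-15→PM3 = 77.085°,  θ₁₂ = bearing FT-15→MON-85 = 95.941°
dₓₜ = R·arcsin(sin δ₁₃ · sin(θ₁₃ − θ₁₂)) = 6371·arcsin(0.46042·sin(-18.856°)) = -951.535 km
|dₓₜ| = 951.535 km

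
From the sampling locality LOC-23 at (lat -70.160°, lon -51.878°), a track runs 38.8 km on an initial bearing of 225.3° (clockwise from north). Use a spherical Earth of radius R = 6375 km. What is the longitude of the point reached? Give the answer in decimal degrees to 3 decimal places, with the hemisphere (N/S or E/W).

52.617°W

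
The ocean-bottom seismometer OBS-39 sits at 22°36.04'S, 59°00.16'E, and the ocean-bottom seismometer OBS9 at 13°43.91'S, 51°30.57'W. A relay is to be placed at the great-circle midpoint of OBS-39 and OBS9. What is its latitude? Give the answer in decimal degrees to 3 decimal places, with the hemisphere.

OBS-39: φ = -22.60067°, λ = +59.00267°
OBS9: φ = -13.73183°, λ = -51.50950°
Bx = cos φ₂ cos Δλ = -0.340391,  By = cos φ₂ sin Δλ = -0.909827
φₘ = atan2(sin φ₁ + sin φ₂, √((cos φ₁ + Bx)² + By²)) = -29.91492°
λₘ = λ₁ + atan2(By, cos φ₁ + Bx) = 1.64538°

29.915°S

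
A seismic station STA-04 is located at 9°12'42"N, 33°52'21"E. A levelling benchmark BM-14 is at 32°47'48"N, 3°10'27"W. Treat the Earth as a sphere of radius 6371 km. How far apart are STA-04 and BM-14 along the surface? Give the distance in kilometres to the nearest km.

STA-04: φ = +9.21167°, λ = +33.87250°
BM-14: φ = +32.79667°, λ = -3.17417°
Δφ = 23.5850°,  Δλ = -37.0467°
a = sin²(Δφ/2) + cos φ₁ cos φ₂ sin²(Δλ/2) = 0.125512
c = 2·arcsin(√a) = 0.724280 rad = 41.4982°
d = R·c = 6371 × 0.724280 = 4614.4 km

4614 km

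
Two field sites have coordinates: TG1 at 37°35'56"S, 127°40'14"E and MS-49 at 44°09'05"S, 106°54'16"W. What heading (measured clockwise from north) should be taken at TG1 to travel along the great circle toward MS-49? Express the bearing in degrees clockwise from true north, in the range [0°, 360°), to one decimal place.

TG1: φ = -37.59889°, λ = +127.67056°
MS-49: φ = -44.15139°, λ = -106.90444°
Δλ = 125.4250°
y = sin Δλ · cos φ₂ = 0.584674
x = cos φ₁ sin φ₂ − sin φ₁ cos φ₂ cos Δλ = -0.805630
θ = atan2(y, x) = 144.0303° → 144.0303° (mod 360°)

144.0°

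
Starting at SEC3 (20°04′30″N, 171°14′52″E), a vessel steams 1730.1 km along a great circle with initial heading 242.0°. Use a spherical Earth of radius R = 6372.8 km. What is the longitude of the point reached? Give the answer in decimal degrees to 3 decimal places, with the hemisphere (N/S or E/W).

SEC3: φ = +20.07500°, λ = +171.24778°
δ = d/R = 1730.1/6372.8 = 0.271482 rad
φ₂ = arcsin(sin φ₁ cos δ + cos φ₁ sin δ cos θ)
   = arcsin(0.34325·0.96337 + 0.93924·0.26816·-0.46947) = 12.26502°
λ₂ = λ₁ + atan2(sin θ sin δ cos φ₁, cos δ − sin φ₁ sin φ₂) = 157.22539°

157.225°E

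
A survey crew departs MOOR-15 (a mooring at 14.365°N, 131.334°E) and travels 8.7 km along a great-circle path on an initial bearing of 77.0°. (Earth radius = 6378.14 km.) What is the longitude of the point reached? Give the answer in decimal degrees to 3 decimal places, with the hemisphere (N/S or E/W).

131.413°E

δ = d/R = 8.7/6378.14 = 0.001364 rad
φ₂ = arcsin(sin φ₁ cos δ + cos φ₁ sin δ cos θ)
   = arcsin(0.24810·1.00000 + 0.96873·0.00136·0.22495) = 14.38257°
λ₂ = λ₁ + atan2(sin θ sin δ cos φ₁, cos δ − sin φ₁ sin φ₂) = 131.41261°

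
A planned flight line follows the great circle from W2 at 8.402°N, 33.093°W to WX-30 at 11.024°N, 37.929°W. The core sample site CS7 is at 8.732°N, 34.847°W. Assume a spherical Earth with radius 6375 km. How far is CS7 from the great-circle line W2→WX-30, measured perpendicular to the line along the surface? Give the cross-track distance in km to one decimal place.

δ₁₃ = central angle W2→CS7 = 0.030814 rad  (haversine)
θ₁₃ = bearing W2→CS7 = 280.902°,  θ₁₂ = bearing W2→WX-30 = 299.206°
dₓₜ = R·arcsin(sin δ₁₃ · sin(θ₁₃ − θ₁₂)) = 6375·arcsin(0.03081·sin(-18.303°)) = -61.683 km
|dₓₜ| = 61.683 km

61.7 km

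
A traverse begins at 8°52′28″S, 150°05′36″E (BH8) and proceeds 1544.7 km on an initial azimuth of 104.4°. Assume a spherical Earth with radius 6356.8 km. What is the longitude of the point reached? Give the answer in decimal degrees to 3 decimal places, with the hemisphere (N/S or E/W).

BH8: φ = -8.87444°, λ = +150.09333°
δ = d/R = 1544.7/6356.8 = 0.243000 rad
φ₂ = arcsin(sin φ₁ cos δ + cos φ₁ sin δ cos θ)
   = arcsin(-0.15427·0.97062 + 0.98803·0.24062·-0.24869) = -12.05553°
λ₂ = λ₁ + atan2(sin θ sin δ cos φ₁, cos δ − sin φ₁ sin φ₂) = 163.88025°

163.880°E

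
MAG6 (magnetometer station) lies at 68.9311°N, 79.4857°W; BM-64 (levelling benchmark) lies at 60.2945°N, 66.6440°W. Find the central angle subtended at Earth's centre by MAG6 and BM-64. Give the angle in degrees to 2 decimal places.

10.20°

Δφ = -8.6366°,  Δλ = 12.8417°
a = sin²(Δφ/2) + cos φ₁ cos φ₂ sin²(Δλ/2) = 0.007898
c = 2·arcsin(√a) = 0.177971 rad = 10.1970°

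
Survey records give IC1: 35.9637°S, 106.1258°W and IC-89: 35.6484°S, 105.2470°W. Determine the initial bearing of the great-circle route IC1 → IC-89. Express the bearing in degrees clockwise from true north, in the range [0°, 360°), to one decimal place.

Δλ = 0.8788°
y = sin Δλ · cos φ₂ = 0.012463
x = cos φ₁ sin φ₂ − sin φ₁ cos φ₂ cos Δλ = 0.005447
θ = atan2(y, x) = 66.3931° → 66.3931° (mod 360°)

66.4°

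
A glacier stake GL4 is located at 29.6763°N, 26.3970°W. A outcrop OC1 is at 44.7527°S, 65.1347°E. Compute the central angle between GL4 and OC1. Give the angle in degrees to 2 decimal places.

Δφ = -74.4290°,  Δλ = 91.5317°
a = sin²(Δφ/2) + cos φ₁ cos φ₂ sin²(Δλ/2) = 0.682533
c = 2·arcsin(√a) = 1.944500 rad = 111.4117°

111.41°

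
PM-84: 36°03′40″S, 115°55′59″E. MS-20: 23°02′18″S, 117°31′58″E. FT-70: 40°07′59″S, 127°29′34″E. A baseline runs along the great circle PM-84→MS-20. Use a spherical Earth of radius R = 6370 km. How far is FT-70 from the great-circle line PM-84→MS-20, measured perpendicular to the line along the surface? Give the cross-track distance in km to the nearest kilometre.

PM-84: φ = -36.06111°, λ = +115.93306°
MS-20: φ = -23.03833°, λ = +117.53278°
FT-70: φ = -40.13306°, λ = +127.49278°
δ₁₃ = central angle PM-84→FT-70 = 0.173774 rad  (haversine)
θ₁₃ = bearing PM-84→FT-70 = 117.613°,  θ₁₂ = bearing PM-84→MS-20 = 6.510°
dₓₜ = R·arcsin(sin δ₁₃ · sin(θ₁₃ − θ₁₂)) = 6370·arcsin(0.17290·sin(111.102°)) = 1032.025 km
|dₓₜ| = 1032.025 km

1032 km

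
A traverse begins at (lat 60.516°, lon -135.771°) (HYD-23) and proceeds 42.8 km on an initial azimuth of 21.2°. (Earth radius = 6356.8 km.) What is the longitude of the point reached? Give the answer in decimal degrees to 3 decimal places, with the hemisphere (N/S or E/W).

δ = d/R = 42.8/6356.8 = 0.006733 rad
φ₂ = arcsin(sin φ₁ cos δ + cos φ₁ sin δ cos θ)
   = arcsin(0.87049·0.99998 + 0.49218·0.00673·0.93232) = 60.87536°
λ₂ = λ₁ + atan2(sin θ sin δ cos φ₁, cos δ − sin φ₁ sin φ₂) = -135.48438°

135.484°W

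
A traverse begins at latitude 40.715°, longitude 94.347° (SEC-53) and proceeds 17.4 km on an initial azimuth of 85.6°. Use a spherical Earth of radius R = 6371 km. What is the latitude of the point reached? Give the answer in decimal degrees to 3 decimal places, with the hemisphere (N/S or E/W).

δ = d/R = 17.4/6371 = 0.002731 rad
φ₂ = arcsin(sin φ₁ cos δ + cos φ₁ sin δ cos θ)
   = arcsin(0.65230·1.00000 + 0.75796·0.00273·0.07672) = 40.72682°
λ₂ = λ₁ + atan2(sin θ sin δ cos φ₁, cos δ − sin φ₁ sin φ₂) = 94.55288°

40.727°N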